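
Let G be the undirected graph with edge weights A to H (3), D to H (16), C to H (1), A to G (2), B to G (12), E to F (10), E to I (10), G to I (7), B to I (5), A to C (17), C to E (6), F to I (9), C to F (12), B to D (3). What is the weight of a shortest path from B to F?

Comparing a few candidate routes:
B-G-I-F: 12 + 7 + 9 = 28
B-G-A-H-C-F: 12 + 2 + 3 + 1 + 12 = 30
B-I-G-A-H-C-F: 5 + 7 + 2 + 3 + 1 + 12 = 30
B-I-F: 5 + 9 = 14
B-I-E-F: 5 + 10 + 10 = 25
Shortest: 14.

14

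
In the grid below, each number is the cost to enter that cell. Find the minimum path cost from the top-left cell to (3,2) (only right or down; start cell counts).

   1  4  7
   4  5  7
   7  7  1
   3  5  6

24

Take (0,0) (0,1) (1,1) (1,2) (2,2) (3,2) for a total of 1 + 4 + 5 + 7 + 1 + 6 = 24.
For comparison, the top-then-right route costs 26.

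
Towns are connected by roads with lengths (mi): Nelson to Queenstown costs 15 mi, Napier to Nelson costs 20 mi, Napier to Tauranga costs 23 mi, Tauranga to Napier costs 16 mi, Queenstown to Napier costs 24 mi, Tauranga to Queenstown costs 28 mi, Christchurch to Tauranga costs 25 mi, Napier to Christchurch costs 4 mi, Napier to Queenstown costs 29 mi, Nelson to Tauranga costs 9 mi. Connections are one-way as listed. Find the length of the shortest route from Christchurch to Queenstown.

53

Routes from Christchurch to Queenstown:
Christchurch -> Tauranga -> Napier -> Queenstown: 25 + 16 + 29 = 70
Christchurch -> Tauranga -> Queenstown: 25 + 28 = 53
Christchurch -> Tauranga -> Napier -> Nelson -> Queenstown: 25 + 16 + 20 + 15 = 76
Shortest: 53 mi.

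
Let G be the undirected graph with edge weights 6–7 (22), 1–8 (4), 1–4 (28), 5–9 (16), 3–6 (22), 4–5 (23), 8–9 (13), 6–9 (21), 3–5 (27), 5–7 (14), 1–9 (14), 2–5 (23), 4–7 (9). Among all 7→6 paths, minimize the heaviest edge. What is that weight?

Comparing a few candidate routes:
7→5→9→6: max(14, 16, 21) = 21
7→6: max(22) = 22
7→4→5→9→6: max(9, 23, 16, 21) = 23
7→5→3→6: max(14, 27, 22) = 27
7→4→5→3→6: max(9, 23, 27, 22) = 27
Best route has worst link 21.

21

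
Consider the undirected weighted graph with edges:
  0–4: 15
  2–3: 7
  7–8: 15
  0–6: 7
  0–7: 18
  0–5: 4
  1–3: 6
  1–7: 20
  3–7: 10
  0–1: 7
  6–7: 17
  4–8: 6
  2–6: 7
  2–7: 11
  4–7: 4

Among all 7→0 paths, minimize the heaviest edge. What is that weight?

Comparing a few candidate routes:
7→4→0: max(4, 15) = 15
7→2→3→1→0: max(11, 7, 6, 7) = 11
7→3→1→0: max(10, 6, 7) = 10
7→2→6→0: max(11, 7, 7) = 11
7→3→2→6→0: max(10, 7, 7, 7) = 10
7→8→4→0: max(15, 6, 15) = 15
Best route has worst link 10.

10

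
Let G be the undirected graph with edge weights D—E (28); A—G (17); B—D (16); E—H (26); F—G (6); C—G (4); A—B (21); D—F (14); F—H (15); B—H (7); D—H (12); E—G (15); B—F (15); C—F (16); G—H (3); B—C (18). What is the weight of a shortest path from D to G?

Checking several routes:
D-H-G: 12 + 3 = 15
D-F-H-G: 14 + 15 + 3 = 32
D-F-G: 14 + 6 = 20
D-B-H-G: 16 + 7 + 3 = 26
D-F-C-G: 14 + 16 + 4 = 34
D-H-F-G: 12 + 15 + 6 = 33
The minimum is 15.

15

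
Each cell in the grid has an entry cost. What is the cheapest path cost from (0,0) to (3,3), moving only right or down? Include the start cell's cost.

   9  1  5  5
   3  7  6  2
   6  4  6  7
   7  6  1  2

30

Take (0,0) (0,1) (0,2) (1,2) (2,2) (3,2) (3,3) for a total of 9 + 1 + 5 + 6 + 6 + 1 + 2 = 30.
For comparison, the top-then-right route costs 31.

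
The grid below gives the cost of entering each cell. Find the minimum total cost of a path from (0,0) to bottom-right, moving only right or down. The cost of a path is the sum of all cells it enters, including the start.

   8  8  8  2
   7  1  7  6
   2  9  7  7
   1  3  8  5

Best path: [0,0] -> [1,0] -> [2,0] -> [3,0] -> [3,1] -> [3,2] -> [3,3]
Cost: 8 + 7 + 2 + 1 + 3 + 8 + 5 = 34
For comparison, the top-then-right route costs 44.

34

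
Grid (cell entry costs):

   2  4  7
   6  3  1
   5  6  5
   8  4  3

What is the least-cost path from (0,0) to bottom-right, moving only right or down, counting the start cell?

Best path: (0,0) (0,1) (1,1) (1,2) (2,2) (3,2)
Cost: 2 + 4 + 3 + 1 + 5 + 3 = 18
(Top row then right column would cost 22.)

18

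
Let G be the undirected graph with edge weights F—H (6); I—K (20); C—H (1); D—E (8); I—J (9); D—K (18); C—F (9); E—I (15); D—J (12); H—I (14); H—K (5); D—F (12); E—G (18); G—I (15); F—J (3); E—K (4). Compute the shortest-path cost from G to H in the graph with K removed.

A few of the G→H routes:
G → I → J → F → H: 15 + 9 + 3 + 6 = 33
G → I → H: 15 + 14 = 29
G → I → J → F → C → H: 15 + 9 + 3 + 9 + 1 = 37
G → E → D → F → H: 18 + 8 + 12 + 6 = 44
Best route has total 29.

29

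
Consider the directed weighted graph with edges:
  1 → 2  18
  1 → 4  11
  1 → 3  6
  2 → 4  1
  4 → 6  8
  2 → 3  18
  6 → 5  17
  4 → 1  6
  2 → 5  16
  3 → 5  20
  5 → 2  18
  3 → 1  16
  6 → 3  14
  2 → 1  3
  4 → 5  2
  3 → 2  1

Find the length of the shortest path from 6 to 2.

15

A few of the 6→2 routes:
6-5-2: 17 + 18 = 35
6-3-2: 14 + 1 = 15
6-3-1-2: 14 + 16 + 18 = 48
6-3-5-2: 14 + 20 + 18 = 52
Shortest: 15.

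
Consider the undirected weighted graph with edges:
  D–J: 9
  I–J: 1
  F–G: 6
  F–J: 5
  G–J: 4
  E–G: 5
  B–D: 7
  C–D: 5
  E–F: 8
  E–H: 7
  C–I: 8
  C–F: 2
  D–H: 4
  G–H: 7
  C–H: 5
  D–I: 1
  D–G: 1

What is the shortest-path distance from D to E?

Checking several routes:
D -> H -> E: 4 + 7 = 11
D -> I -> J -> G -> E: 1 + 1 + 4 + 5 = 11
D -> G -> E: 1 + 5 = 6
D -> I -> J -> F -> E: 1 + 1 + 5 + 8 = 15
D -> G -> H -> E: 1 + 7 + 7 = 15
The minimum is 6.

6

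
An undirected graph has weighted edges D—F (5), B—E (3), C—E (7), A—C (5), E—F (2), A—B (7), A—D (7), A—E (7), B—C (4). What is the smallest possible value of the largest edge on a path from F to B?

3

Comparing a few candidate routes:
F -> D -> A -> C -> B: max(5, 7, 5, 4) = 7
F -> D -> A -> E -> B: max(5, 7, 7, 3) = 7
F -> D -> A -> C -> E -> B: max(5, 7, 5, 7, 3) = 7
F -> E -> B: max(2, 3) = 3
F -> D -> A -> B: max(5, 7, 7) = 7
Best route has worst link 3.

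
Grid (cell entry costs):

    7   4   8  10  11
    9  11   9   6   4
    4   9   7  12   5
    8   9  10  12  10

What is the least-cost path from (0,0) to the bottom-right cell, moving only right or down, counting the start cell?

Take r0c0 r0c1 r0c2 r1c2 r1c3 r1c4 r2c4 r3c4 for a total of 7 + 4 + 8 + 9 + 6 + 4 + 5 + 10 = 53.
(Top row then right column would cost 59.)

53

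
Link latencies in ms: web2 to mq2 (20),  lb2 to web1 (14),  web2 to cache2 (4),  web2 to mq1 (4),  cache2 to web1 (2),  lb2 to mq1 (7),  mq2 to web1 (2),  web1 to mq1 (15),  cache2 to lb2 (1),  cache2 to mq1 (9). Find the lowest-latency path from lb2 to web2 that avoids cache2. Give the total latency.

Checking several routes:
lb2 → web1 → mq1 → web2: 14 + 15 + 4 = 33
lb2 → web1 → mq2 → web2: 14 + 2 + 20 = 36
lb2 → mq1 → web2: 7 + 4 = 11
The minimum is 11 ms.

11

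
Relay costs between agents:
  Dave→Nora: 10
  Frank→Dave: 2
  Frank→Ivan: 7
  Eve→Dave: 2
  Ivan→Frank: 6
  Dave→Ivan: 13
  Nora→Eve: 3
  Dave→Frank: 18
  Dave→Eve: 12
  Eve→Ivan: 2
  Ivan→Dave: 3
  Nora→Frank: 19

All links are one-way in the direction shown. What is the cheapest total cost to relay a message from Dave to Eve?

Routes from Dave to Eve:
Dave -> Nora -> Eve: 10 + 3 = 13
Dave -> Eve: 12
Best route has total 12.

12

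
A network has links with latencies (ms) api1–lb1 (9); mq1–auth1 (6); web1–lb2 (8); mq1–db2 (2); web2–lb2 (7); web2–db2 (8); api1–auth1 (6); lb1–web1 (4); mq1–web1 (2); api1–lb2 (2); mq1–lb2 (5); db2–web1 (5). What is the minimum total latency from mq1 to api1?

Some routes from mq1 to api1:
mq1 -> web1 -> lb1 -> api1: 2 + 4 + 9 = 15
mq1 -> lb2 -> api1: 5 + 2 = 7
mq1 -> auth1 -> api1: 6 + 6 = 12
mq1 -> web1 -> lb2 -> api1: 2 + 8 + 2 = 12
The minimum is 7 ms.

7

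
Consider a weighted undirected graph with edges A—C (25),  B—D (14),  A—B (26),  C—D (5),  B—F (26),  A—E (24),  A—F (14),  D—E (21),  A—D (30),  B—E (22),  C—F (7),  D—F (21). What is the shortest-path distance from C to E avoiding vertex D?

A few of the C→E routes:
C-A-E: 25 + 24 = 49
C-A-B-E: 25 + 26 + 22 = 73
C-F-A-E: 7 + 14 + 24 = 45
C-F-A-B-E: 7 + 14 + 26 + 22 = 69
C-F-B-E: 7 + 26 + 22 = 55
The minimum is 45.

45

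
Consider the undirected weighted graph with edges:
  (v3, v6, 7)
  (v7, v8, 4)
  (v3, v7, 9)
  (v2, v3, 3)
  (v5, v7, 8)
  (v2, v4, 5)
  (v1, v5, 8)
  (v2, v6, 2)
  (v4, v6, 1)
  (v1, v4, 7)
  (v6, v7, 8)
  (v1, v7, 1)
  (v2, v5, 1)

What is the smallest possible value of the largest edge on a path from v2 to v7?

Checking several routes:
v2 -> v6 -> v4 -> v1 -> v7: max(2, 1, 7, 1) = 7
v2 -> v3 -> v6 -> v4 -> v1 -> v7: max(3, 7, 1, 7, 1) = 7
v2 -> v4 -> v1 -> v7: max(5, 7, 1) = 7
The minimum achievable maximum is 7.

7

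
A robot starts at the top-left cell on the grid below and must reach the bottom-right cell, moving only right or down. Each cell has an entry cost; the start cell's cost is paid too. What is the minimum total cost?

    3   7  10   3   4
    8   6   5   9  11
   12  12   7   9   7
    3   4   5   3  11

Cheapest: (0,0) (0,1) (1,1) (1,2) (2,2) (3,2) (3,3) (3,4)
  3 + 7 + 6 + 5 + 7 + 5 + 3 + 11 = 47
(Top row then right column would cost 56.)

47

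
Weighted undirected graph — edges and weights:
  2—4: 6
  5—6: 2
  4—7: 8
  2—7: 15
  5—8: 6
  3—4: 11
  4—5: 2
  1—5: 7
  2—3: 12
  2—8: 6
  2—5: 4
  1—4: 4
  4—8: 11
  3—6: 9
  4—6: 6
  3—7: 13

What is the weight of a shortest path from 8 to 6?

Comparing a few candidate routes:
8→2→5→6: 6 + 4 + 2 = 12
8→5→4→6: 6 + 2 + 6 = 14
8→5→6: 6 + 2 = 8
8→4→5→6: 11 + 2 + 2 = 15
Shortest: 8.

8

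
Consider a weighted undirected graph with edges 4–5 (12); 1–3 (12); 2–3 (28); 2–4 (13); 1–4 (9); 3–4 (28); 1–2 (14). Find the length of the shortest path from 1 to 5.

21

Checking several routes:
1 → 4 → 5: 9 + 12 = 21
1 → 3 → 4 → 5: 12 + 28 + 12 = 52
1 → 2 → 4 → 5: 14 + 13 + 12 = 39
Best route has total 21.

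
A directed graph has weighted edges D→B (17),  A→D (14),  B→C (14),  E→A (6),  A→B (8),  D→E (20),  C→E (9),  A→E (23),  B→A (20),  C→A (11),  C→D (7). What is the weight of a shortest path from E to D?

20

Paths from E to D:
E→A→B→C→D: 6 + 8 + 14 + 7 = 35
E→A→D: 6 + 14 = 20
Best route has total 20.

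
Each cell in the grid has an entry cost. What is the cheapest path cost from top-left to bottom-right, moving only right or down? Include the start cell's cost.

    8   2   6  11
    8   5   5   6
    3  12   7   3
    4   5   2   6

Best path: (0,0) → (0,1) → (1,1) → (1,2) → (1,3) → (2,3) → (3,3)
Cost: 8 + 2 + 5 + 5 + 6 + 3 + 6 = 35
For comparison, the top-then-right route costs 42.

35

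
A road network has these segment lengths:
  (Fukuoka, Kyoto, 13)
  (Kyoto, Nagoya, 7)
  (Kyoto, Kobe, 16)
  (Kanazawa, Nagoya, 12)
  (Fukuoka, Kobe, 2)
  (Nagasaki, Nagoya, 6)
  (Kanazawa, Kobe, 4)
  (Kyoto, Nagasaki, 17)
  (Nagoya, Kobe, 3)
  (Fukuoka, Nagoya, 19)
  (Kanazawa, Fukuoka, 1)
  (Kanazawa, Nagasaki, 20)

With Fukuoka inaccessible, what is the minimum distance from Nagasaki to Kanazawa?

Comparing a few candidate routes:
Nagasaki → Kyoto → Nagoya → Kanazawa: 17 + 7 + 12 = 36
Nagasaki → Nagoya → Kanazawa: 6 + 12 = 18
Nagasaki → Kanazawa: 20
Nagasaki → Kyoto → Nagoya → Kobe → Kanazawa: 17 + 7 + 3 + 4 = 31
Nagasaki → Nagoya → Kyoto → Kobe → Kanazawa: 6 + 7 + 16 + 4 = 33
Nagasaki → Nagoya → Kobe → Kanazawa: 6 + 3 + 4 = 13
Shortest: 13.

13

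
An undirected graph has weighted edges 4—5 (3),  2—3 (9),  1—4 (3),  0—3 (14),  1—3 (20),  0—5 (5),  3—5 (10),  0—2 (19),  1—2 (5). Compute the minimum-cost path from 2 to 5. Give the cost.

11

Checking several routes:
2 -> 1 -> 4 -> 5: 5 + 3 + 3 = 11
2 -> 3 -> 5: 9 + 10 = 19
2 -> 3 -> 0 -> 5: 9 + 14 + 5 = 28
2 -> 0 -> 5: 19 + 5 = 24
Shortest: 11.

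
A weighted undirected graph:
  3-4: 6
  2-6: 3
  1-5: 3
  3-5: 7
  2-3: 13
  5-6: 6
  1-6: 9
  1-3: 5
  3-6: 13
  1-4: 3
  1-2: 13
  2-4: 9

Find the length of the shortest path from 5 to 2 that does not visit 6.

15

A few of the 5→2 routes:
5→3→2: 7 + 13 = 20
5→1→4→2: 3 + 3 + 9 = 15
5→1→3→2: 3 + 5 + 13 = 21
5→1→2: 3 + 13 = 16
Shortest: 15.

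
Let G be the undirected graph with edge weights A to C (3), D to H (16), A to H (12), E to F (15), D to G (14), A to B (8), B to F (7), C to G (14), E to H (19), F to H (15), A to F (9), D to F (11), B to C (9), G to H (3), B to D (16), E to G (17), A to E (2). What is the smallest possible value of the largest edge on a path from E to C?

3

Checking several routes:
E-A-F-B-C: max(2, 9, 7, 9) = 9
E-A-H-G-D-F-B-C: max(2, 12, 3, 14, 11, 7, 9) = 14
E-A-F-D-G-C: max(2, 9, 11, 14, 14) = 14
E-A-B-C: max(2, 8, 9) = 9
E-A-C: max(2, 3) = 3
Best route has worst link 3.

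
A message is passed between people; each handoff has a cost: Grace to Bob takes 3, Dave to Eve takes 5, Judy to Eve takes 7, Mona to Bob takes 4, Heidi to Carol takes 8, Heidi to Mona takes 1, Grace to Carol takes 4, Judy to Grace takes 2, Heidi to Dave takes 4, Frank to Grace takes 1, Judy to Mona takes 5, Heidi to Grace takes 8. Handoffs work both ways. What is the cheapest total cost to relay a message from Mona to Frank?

8

A few of the Mona→Frank routes:
Mona - Bob - Grace - Frank: 4 + 3 + 1 = 8
Mona - Heidi - Dave - Eve - Judy - Grace - Frank: 1 + 4 + 5 + 7 + 2 + 1 = 20
Mona - Heidi - Carol - Grace - Frank: 1 + 8 + 4 + 1 = 14
Mona - Heidi - Grace - Frank: 1 + 8 + 1 = 10
Mona - Judy - Grace - Frank: 5 + 2 + 1 = 8
Shortest: 8.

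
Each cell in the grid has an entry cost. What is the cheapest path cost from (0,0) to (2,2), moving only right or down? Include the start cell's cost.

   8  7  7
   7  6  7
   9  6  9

36

Best path: [0,0]→[0,1]→[1,1]→[2,1]→[2,2]
Cost: 8 + 7 + 6 + 6 + 9 = 36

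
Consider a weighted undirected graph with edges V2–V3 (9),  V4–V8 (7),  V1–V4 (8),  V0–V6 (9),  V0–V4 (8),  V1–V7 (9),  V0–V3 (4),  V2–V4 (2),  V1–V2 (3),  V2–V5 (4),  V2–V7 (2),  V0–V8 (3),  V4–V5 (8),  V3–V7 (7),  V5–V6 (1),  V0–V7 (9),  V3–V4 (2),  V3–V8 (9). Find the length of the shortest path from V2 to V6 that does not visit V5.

Checking several routes:
V2→V4→V0→V6: 2 + 8 + 9 = 19
V2→V4→V3→V0→V6: 2 + 2 + 4 + 9 = 17
V2→V7→V0→V6: 2 + 9 + 9 = 20
The minimum is 17.

17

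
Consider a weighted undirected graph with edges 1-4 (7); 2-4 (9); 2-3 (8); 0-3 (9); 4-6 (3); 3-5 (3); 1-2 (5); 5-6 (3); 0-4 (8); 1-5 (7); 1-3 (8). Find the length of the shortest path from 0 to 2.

Checking several routes:
0-3-1-2: 9 + 8 + 5 = 22
0-4-6-5-3-2: 8 + 3 + 3 + 3 + 8 = 25
0-3-2: 9 + 8 = 17
0-4-2: 8 + 9 = 17
0-3-5-1-2: 9 + 3 + 7 + 5 = 24
0-4-1-2: 8 + 7 + 5 = 20
The minimum is 17.

17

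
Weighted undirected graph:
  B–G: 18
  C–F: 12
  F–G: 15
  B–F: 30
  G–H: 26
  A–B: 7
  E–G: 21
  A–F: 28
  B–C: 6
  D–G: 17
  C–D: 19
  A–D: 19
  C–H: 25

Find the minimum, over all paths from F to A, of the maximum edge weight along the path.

Some routes from F to A:
F → C → B → A: max(12, 6, 7) = 12
F → C → D → G → B → A: max(12, 19, 17, 18, 7) = 19
F → G → B → A: max(15, 18, 7) = 18
Best route has worst link 12.

12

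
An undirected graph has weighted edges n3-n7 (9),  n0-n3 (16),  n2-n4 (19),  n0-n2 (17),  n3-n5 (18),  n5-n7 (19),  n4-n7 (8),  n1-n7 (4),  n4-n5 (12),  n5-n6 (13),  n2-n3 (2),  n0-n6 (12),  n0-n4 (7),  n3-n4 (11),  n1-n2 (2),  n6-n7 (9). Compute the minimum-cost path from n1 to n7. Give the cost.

4

Checking several routes:
n1 -> n2 -> n3 -> n4 -> n7: 2 + 2 + 11 + 8 = 23
n1 -> n2 -> n0 -> n4 -> n7: 2 + 17 + 7 + 8 = 34
n1 -> n2 -> n3 -> n7: 2 + 2 + 9 = 13
n1 -> n2 -> n4 -> n7: 2 + 19 + 8 = 29
n1 -> n7: 4
The minimum is 4.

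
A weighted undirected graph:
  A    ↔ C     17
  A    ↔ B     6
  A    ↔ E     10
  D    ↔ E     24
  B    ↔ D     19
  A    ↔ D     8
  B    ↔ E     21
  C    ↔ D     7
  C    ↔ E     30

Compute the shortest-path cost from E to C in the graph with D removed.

27

Routes from E to C avoiding D:
E - A - C: 10 + 17 = 27
E - C: 30
E - B - A - C: 21 + 6 + 17 = 44
Shortest: 27.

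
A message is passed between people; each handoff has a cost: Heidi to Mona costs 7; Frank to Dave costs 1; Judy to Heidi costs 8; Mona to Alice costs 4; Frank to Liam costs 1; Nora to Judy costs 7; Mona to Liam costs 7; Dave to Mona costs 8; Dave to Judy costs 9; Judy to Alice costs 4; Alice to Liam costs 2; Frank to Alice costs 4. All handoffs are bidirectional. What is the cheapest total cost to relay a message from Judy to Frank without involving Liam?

Some routes from Judy to Frank avoiding Liam:
Judy -> Alice -> Frank: 4 + 4 = 8
Judy -> Dave -> Frank: 9 + 1 = 10
Judy -> Alice -> Mona -> Dave -> Frank: 4 + 4 + 8 + 1 = 17
The minimum is 8.

8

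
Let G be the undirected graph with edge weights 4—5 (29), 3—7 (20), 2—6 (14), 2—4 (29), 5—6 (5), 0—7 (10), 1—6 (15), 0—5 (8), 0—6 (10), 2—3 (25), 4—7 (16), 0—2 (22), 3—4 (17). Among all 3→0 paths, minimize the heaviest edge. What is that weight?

17

A few of the 3→0 routes:
3 -> 4 -> 7 -> 0: max(17, 16, 10) = 17
3 -> 2 -> 6 -> 5 -> 0: max(25, 14, 5, 8) = 25
3 -> 7 -> 0: max(20, 10) = 20
3 -> 2 -> 6 -> 0: max(25, 14, 10) = 25
Smallest bottleneck: 17.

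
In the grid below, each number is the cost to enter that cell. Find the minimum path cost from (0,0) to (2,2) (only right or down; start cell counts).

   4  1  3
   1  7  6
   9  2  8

22

Best path: [0,0] -> [0,1] -> [0,2] -> [1,2] -> [2,2]
Cost: 4 + 1 + 3 + 6 + 8 = 22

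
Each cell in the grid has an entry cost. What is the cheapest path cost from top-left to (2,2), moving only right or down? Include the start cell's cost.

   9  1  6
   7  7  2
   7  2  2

20

One optimal route is (0,0) (0,1) (0,2) (1,2) (2,2).
Its cost is 9 + 1 + 6 + 2 + 2 = 20.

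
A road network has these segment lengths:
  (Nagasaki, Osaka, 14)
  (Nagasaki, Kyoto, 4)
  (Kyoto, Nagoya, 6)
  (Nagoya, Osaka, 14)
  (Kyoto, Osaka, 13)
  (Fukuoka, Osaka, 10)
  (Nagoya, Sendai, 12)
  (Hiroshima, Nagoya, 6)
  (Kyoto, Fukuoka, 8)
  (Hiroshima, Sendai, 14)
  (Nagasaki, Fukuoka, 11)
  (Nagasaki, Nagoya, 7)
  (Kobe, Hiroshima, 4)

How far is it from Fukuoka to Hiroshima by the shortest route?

Checking several routes:
Fukuoka→Osaka→Nagoya→Hiroshima: 10 + 14 + 6 = 30
Fukuoka→Osaka→Kyoto→Nagoya→Hiroshima: 10 + 13 + 6 + 6 = 35
Fukuoka→Kyoto→Nagoya→Hiroshima: 8 + 6 + 6 = 20
Fukuoka→Nagasaki→Nagoya→Hiroshima: 11 + 7 + 6 = 24
Fukuoka→Nagasaki→Kyoto→Nagoya→Hiroshima: 11 + 4 + 6 + 6 = 27
Fukuoka→Kyoto→Nagasaki→Nagoya→Hiroshima: 8 + 4 + 7 + 6 = 25
The minimum is 20.

20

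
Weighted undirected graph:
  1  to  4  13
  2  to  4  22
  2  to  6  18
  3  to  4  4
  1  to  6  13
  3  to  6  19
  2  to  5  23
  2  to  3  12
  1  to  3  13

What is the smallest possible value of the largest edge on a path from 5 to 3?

Comparing a few candidate routes:
5 -> 2 -> 6 -> 1 -> 3: max(23, 18, 13, 13) = 23
5 -> 2 -> 6 -> 1 -> 4 -> 3: max(23, 18, 13, 13, 4) = 23
5 -> 2 -> 6 -> 3: max(23, 18, 19) = 23
5 -> 2 -> 4 -> 3: max(23, 22, 4) = 23
Smallest bottleneck: 23.

23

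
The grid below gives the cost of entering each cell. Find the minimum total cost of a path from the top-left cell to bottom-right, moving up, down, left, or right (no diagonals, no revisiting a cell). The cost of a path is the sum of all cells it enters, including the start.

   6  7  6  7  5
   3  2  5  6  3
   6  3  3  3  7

27

Best path: (0,0) → (1,0) → (1,1) → (2,1) → (2,2) → (2,3) → (2,4)
Cost: 6 + 3 + 2 + 3 + 3 + 3 + 7 = 27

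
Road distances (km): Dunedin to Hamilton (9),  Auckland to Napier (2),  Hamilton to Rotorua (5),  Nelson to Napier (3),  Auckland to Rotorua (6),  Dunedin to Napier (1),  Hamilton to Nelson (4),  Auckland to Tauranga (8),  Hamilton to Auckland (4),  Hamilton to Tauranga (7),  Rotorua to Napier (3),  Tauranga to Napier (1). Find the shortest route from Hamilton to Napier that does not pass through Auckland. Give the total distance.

7

Routes from Hamilton to Napier avoiding Auckland:
Hamilton -> Rotorua -> Napier: 5 + 3 = 8
Hamilton -> Dunedin -> Napier: 9 + 1 = 10
Hamilton -> Tauranga -> Napier: 7 + 1 = 8
Hamilton -> Nelson -> Napier: 4 + 3 = 7
Best route has total 7 km.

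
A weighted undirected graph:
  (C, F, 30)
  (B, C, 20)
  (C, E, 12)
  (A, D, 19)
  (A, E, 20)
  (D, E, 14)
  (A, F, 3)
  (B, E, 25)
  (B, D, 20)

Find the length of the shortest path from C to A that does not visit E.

Candidate routes:
C-F-A: 30 + 3 = 33
C-B-D-A: 20 + 20 + 19 = 59
Best route has total 33.

33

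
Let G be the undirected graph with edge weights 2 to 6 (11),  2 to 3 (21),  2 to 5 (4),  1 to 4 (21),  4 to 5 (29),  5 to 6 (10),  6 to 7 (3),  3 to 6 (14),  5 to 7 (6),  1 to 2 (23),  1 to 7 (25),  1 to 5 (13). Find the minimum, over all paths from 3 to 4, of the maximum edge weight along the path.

Some routes from 3 to 4:
3→6→2→5→1→4: max(14, 11, 4, 13, 21) = 21
3→6→7→5→1→4: max(14, 3, 6, 13, 21) = 21
3→6→5→1→4: max(14, 10, 13, 21) = 21
3→2→5→1→4: max(21, 4, 13, 21) = 21
3→2→6→7→5→1→4: max(21, 11, 3, 6, 13, 21) = 21
3→2→6→5→1→4: max(21, 11, 10, 13, 21) = 21
Best route has worst link 21.

21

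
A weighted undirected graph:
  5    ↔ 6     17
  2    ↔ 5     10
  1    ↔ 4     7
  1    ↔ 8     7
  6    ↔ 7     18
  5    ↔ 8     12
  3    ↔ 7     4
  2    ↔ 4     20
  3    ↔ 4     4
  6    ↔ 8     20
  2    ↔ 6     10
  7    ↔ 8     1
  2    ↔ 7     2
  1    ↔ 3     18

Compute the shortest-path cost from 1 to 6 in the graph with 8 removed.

Checking several routes:
1→3→7→2→6: 18 + 4 + 2 + 10 = 34
1→4→3→7→2→6: 7 + 4 + 4 + 2 + 10 = 27
1→4→3→7→6: 7 + 4 + 4 + 18 = 33
1→4→2→6: 7 + 20 + 10 = 37
Best route has total 27.

27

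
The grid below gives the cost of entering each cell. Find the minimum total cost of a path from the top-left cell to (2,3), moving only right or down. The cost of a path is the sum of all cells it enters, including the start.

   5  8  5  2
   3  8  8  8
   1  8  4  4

25

Cheapest: [0,0] → [1,0] → [2,0] → [2,1] → [2,2] → [2,3]
  5 + 3 + 1 + 8 + 4 + 4 = 25
(Top row then right column would cost 32.)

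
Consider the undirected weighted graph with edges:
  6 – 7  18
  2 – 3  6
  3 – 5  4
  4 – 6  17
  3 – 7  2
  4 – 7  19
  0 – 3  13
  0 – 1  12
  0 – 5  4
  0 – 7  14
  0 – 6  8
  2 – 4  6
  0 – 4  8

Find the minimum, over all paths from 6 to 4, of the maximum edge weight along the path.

A few of the 6→4 routes:
6 -> 0 -> 7 -> 3 -> 2 -> 4: max(8, 14, 2, 6, 6) = 14
6 -> 0 -> 5 -> 3 -> 2 -> 4: max(8, 4, 4, 6, 6) = 8
6 -> 0 -> 4: max(8, 8) = 8
6 -> 7 -> 0 -> 3 -> 2 -> 4: max(18, 14, 13, 6, 6) = 18
6 -> 0 -> 3 -> 2 -> 4: max(8, 13, 6, 6) = 13
6 -> 4: max(17) = 17
Best route has worst link 8.

8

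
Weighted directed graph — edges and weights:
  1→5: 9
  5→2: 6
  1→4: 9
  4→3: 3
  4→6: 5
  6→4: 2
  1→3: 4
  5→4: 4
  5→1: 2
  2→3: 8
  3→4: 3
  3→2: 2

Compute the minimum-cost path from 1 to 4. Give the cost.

A few of the 1→4 routes:
1 → 4: 9
1 → 5 → 4: 9 + 4 = 13
1 → 3 → 4: 4 + 3 = 7
Shortest: 7.

7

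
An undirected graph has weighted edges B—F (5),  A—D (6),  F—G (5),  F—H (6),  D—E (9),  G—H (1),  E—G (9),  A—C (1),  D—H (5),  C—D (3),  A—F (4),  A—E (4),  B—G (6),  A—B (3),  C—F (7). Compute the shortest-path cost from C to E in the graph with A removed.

12

Checking several routes:
C-F-H-G-E: 7 + 6 + 1 + 9 = 23
C-F-G-H-D-E: 7 + 5 + 1 + 5 + 9 = 27
C-D-E: 3 + 9 = 12
C-D-H-G-E: 3 + 5 + 1 + 9 = 18
C-F-H-D-E: 7 + 6 + 5 + 9 = 27
C-F-G-E: 7 + 5 + 9 = 21
Best route has total 12.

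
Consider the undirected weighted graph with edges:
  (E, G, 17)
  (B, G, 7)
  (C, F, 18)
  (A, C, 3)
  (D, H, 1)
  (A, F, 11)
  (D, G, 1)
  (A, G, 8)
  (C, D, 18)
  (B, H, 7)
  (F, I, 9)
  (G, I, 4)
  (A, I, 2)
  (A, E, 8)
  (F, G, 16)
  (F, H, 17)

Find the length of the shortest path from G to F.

13

Comparing a few candidate routes:
G → I → F: 4 + 9 = 13
G → D → H → F: 1 + 1 + 17 = 19
G → A → I → F: 8 + 2 + 9 = 19
G → I → A → F: 4 + 2 + 11 = 17
G → F: 16
G → A → F: 8 + 11 = 19
The minimum is 13.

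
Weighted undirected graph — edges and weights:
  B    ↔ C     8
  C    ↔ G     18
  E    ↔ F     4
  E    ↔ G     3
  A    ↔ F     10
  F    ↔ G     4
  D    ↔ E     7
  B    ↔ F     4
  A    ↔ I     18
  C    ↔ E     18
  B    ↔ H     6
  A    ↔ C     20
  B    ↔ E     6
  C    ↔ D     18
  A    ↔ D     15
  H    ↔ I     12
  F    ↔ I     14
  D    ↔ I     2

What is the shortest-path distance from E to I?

9

A few of the E→I routes:
E→D→I: 7 + 2 = 9
E→F→I: 4 + 14 = 18
E→G→F→I: 3 + 4 + 14 = 21
The minimum is 9.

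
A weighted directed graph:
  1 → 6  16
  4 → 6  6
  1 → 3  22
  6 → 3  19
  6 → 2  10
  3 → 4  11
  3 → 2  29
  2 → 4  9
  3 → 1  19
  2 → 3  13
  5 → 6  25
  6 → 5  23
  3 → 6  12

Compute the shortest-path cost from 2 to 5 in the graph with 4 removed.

Paths from 2 to 5 avoiding 4:
2-3-1-6-5: 13 + 19 + 16 + 23 = 71
2-3-6-5: 13 + 12 + 23 = 48
Best route has total 48.

48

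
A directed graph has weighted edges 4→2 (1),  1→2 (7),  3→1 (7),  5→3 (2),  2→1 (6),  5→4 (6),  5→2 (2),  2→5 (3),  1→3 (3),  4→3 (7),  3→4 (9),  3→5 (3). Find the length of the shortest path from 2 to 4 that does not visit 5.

Routes from 2 to 4 avoiding 5:
2→1→3→4: 6 + 3 + 9 = 18
Shortest: 18.

18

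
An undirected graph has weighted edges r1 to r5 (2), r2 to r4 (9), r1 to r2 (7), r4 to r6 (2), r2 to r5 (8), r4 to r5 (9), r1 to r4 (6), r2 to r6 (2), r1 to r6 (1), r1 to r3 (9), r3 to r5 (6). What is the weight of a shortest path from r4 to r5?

5

Some routes from r4 to r5:
r4 -> r6 -> r2 -> r5: 2 + 2 + 8 = 12
r4 -> r5: 9
r4 -> r6 -> r1 -> r5: 2 + 1 + 2 = 5
r4 -> r1 -> r5: 6 + 2 = 8
The minimum is 5.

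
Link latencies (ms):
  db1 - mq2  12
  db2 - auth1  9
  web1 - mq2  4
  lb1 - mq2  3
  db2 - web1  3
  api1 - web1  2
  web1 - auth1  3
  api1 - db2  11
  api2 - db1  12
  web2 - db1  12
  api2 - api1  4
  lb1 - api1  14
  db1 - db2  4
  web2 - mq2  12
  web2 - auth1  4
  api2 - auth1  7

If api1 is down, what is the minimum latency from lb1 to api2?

17

Some routes from lb1 to api2 avoiding api1:
lb1 → mq2 → web1 → db2 → auth1 → api2: 3 + 4 + 3 + 9 + 7 = 26
lb1 → mq2 → web1 → db2 → db1 → api2: 3 + 4 + 3 + 4 + 12 = 26
lb1 → mq2 → web1 → auth1 → api2: 3 + 4 + 3 + 7 = 17
Shortest: 17 ms.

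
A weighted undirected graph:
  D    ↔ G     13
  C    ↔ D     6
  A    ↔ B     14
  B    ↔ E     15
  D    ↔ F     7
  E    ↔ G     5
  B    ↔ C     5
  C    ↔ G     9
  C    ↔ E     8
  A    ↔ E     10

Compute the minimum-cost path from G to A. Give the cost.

15

Checking several routes:
G → E → C → B → A: 5 + 8 + 5 + 14 = 32
G → C → B → A: 9 + 5 + 14 = 28
G → C → E → A: 9 + 8 + 10 = 27
G → E → A: 5 + 10 = 15
Best route has total 15.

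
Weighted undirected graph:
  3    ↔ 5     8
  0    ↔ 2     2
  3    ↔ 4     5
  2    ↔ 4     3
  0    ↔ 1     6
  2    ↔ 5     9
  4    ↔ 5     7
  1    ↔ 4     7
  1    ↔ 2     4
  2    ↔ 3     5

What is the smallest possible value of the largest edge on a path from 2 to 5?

A few of the 2→5 routes:
2→0→1→4→5: max(2, 6, 7, 7) = 7
2→1→4→5: max(4, 7, 7) = 7
2→3→4→5: max(5, 5, 7) = 7
2→4→5: max(3, 7) = 7
Smallest bottleneck: 7.

7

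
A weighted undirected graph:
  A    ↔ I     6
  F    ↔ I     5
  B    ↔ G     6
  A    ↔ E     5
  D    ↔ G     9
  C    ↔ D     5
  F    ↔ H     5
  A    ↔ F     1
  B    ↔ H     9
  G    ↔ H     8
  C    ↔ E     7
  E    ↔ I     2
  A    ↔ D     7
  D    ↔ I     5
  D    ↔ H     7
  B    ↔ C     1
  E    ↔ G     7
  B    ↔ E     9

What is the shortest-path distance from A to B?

Comparing a few candidate routes:
A - E - B: 5 + 9 = 14
A - F - H - B: 1 + 5 + 9 = 15
A - D - C - B: 7 + 5 + 1 = 13
A - E - C - B: 5 + 7 + 1 = 13
The minimum is 13.

13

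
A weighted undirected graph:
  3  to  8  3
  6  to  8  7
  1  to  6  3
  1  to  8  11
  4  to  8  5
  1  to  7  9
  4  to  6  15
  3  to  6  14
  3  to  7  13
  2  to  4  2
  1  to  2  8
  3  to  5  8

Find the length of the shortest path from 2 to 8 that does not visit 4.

Routes from 2 to 8 avoiding 4:
2 - 1 - 7 - 3 - 6 - 8: 8 + 9 + 13 + 14 + 7 = 51
2 - 1 - 7 - 3 - 8: 8 + 9 + 13 + 3 = 33
2 - 1 - 6 - 3 - 8: 8 + 3 + 14 + 3 = 28
2 - 1 - 8: 8 + 11 = 19
2 - 1 - 6 - 8: 8 + 3 + 7 = 18
The minimum is 18.

18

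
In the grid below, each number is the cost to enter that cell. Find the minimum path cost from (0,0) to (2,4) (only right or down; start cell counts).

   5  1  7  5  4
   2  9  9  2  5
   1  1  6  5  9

Take (0,0) → (1,0) → (2,0) → (2,1) → (2,2) → (2,3) → (2,4) for a total of 5 + 2 + 1 + 1 + 6 + 5 + 9 = 29.

29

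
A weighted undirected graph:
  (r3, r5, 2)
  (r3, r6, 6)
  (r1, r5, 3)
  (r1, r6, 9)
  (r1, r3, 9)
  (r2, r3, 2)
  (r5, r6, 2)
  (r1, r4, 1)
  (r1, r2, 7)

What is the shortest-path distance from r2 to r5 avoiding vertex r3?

Routes from r2 to r5 avoiding r3:
r2-r1-r5: 7 + 3 = 10
r2-r1-r6-r5: 7 + 9 + 2 = 18
Shortest: 10.

10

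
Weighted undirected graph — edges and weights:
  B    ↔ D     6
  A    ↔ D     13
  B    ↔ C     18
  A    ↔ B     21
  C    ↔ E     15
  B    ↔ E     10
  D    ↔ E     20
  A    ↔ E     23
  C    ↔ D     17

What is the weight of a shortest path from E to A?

Some routes from E to A:
E→A: 23
E→D→A: 20 + 13 = 33
E→B→A: 10 + 21 = 31
E→C→D→A: 15 + 17 + 13 = 45
E→B→D→A: 10 + 6 + 13 = 29
Shortest: 23.

23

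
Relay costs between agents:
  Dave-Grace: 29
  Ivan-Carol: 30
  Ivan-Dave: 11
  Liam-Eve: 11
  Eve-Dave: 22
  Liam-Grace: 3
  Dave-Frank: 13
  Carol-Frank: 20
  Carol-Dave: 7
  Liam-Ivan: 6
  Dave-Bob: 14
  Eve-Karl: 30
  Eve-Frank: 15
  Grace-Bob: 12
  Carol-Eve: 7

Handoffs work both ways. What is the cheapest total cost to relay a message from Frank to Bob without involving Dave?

41

Candidate routes:
Frank -> Eve -> Carol -> Ivan -> Liam -> Grace -> Bob: 15 + 7 + 30 + 6 + 3 + 12 = 73
Frank -> Carol -> Eve -> Liam -> Grace -> Bob: 20 + 7 + 11 + 3 + 12 = 53
Frank -> Carol -> Ivan -> Liam -> Grace -> Bob: 20 + 30 + 6 + 3 + 12 = 71
Frank -> Eve -> Liam -> Grace -> Bob: 15 + 11 + 3 + 12 = 41
Shortest: 41.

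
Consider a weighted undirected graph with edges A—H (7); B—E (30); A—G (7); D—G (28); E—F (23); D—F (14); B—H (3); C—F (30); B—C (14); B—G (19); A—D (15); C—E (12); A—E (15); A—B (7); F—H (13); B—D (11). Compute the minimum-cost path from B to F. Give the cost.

16

Checking several routes:
B-A-H-F: 7 + 7 + 13 = 27
B-H-A-D-F: 3 + 7 + 15 + 14 = 39
B-H-F: 3 + 13 = 16
B-A-D-F: 7 + 15 + 14 = 36
B-D-F: 11 + 14 = 25
Shortest: 16.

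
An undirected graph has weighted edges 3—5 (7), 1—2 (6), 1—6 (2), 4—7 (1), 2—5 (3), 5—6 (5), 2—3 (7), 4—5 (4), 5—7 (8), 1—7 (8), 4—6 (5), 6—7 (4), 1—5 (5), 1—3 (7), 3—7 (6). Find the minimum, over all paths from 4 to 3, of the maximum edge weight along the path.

Some routes from 4 to 3:
4 - 5 - 2 - 1 - 6 - 7 - 3: max(4, 3, 6, 2, 4, 6) = 6
4 - 5 - 6 - 7 - 3: max(4, 5, 4, 6) = 6
4 - 5 - 1 - 6 - 7 - 3: max(4, 5, 2, 4, 6) = 6
4 - 7 - 3: max(1, 6) = 6
4 - 6 - 7 - 3: max(5, 4, 6) = 6
Best route has worst link 6.

6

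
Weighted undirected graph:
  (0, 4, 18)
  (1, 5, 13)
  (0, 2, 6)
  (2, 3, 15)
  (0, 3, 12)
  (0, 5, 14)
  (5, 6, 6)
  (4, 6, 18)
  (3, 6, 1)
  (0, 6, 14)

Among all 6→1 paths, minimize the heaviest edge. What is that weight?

Routes from 6 to 1:
6 -> 3 -> 0 -> 5 -> 1: max(1, 12, 14, 13) = 14
6 -> 0 -> 5 -> 1: max(14, 14, 13) = 14
6 -> 5 -> 1: max(6, 13) = 13
6 -> 3 -> 2 -> 0 -> 5 -> 1: max(1, 15, 6, 14, 13) = 15
6 -> 4 -> 0 -> 5 -> 1: max(18, 18, 14, 13) = 18
The minimum achievable maximum is 13.

13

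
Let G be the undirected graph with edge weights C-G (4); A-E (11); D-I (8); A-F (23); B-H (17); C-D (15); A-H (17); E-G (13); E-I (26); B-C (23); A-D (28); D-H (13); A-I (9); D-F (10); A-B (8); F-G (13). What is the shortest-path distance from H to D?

Comparing a few candidate routes:
H - D: 13
H - A - I - D: 17 + 9 + 8 = 34
H - A - D: 17 + 28 = 45
H - B - A - I - D: 17 + 8 + 9 + 8 = 42
Shortest: 13.

13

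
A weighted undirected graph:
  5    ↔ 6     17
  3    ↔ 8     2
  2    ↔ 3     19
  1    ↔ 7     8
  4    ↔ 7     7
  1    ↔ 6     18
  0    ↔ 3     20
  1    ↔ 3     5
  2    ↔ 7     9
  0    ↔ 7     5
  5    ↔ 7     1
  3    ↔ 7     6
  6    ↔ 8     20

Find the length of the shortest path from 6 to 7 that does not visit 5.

26

Comparing a few candidate routes:
6-1-3-7: 18 + 5 + 6 = 29
6-8-3-7: 20 + 2 + 6 = 28
6-1-7: 18 + 8 = 26
Best route has total 26.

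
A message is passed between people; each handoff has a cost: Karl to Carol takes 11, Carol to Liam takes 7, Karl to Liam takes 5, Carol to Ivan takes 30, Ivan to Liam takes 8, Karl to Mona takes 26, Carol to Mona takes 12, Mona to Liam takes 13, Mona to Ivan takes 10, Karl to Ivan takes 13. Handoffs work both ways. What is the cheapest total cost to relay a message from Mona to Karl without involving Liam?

Comparing a few candidate routes:
Mona - Karl: 26
Mona - Ivan - Karl: 10 + 13 = 23
Mona - Carol - Karl: 12 + 11 = 23
Shortest: 23.

23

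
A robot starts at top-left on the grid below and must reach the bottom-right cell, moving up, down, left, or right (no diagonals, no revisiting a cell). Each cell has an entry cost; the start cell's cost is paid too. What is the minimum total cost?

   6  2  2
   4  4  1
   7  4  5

Cheapest: r0c0 → r0c1 → r0c2 → r1c2 → r2c2
  6 + 2 + 2 + 1 + 5 = 16

16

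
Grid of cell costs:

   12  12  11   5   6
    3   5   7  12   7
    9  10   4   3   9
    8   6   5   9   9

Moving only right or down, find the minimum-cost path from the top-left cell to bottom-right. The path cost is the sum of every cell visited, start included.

Cheapest: [0,0] → [1,0] → [1,1] → [1,2] → [2,2] → [2,3] → [2,4] → [3,4]
  12 + 3 + 5 + 7 + 4 + 3 + 9 + 9 = 52

52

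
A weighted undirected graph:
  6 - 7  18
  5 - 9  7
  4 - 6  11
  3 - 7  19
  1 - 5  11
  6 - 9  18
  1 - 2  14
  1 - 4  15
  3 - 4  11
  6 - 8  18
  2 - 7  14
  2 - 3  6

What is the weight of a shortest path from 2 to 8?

A few of the 2→8 routes:
2 → 3 → 4 → 6 → 8: 6 + 11 + 11 + 18 = 46
2 → 3 → 7 → 6 → 8: 6 + 19 + 18 + 18 = 61
2 → 1 → 4 → 6 → 8: 14 + 15 + 11 + 18 = 58
2 → 7 → 6 → 8: 14 + 18 + 18 = 50
Shortest: 46.

46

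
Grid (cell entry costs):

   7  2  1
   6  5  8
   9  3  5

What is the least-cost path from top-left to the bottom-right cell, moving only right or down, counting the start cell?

One optimal route is r0c0→r0c1→r1c1→r2c1→r2c2.
Its cost is 7 + 2 + 5 + 3 + 5 = 22.

22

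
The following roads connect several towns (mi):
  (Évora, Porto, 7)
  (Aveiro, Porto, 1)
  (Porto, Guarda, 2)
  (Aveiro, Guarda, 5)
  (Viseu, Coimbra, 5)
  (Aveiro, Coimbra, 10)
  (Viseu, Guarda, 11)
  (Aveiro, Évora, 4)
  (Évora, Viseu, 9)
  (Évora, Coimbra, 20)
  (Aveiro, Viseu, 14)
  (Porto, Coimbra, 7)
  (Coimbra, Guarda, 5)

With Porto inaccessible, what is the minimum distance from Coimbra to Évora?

14

Comparing a few candidate routes:
Coimbra-Viseu-Évora: 5 + 9 = 14
Coimbra-Guarda-Aveiro-Évora: 5 + 5 + 4 = 14
Coimbra-Évora: 20
Coimbra-Guarda-Viseu-Évora: 5 + 11 + 9 = 25
Coimbra-Aveiro-Évora: 10 + 4 = 14
Coimbra-Viseu-Aveiro-Évora: 5 + 14 + 4 = 23
Shortest: 14 mi.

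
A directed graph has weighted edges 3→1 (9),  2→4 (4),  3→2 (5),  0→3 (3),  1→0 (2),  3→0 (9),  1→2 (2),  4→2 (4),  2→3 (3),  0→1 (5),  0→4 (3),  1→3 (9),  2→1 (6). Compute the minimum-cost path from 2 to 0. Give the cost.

8

Paths from 2 to 0:
2 - 1 - 0: 6 + 2 = 8
2 - 1 - 3 - 0: 6 + 9 + 9 = 24
2 - 3 - 1 - 0: 3 + 9 + 2 = 14
2 - 3 - 0: 3 + 9 = 12
Best route has total 8.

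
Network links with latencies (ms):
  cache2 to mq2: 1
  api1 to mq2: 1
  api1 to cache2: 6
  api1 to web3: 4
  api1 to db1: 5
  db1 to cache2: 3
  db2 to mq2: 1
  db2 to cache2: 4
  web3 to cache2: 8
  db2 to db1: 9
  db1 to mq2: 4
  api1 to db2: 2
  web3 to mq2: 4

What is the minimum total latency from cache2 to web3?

Some routes from cache2 to web3:
cache2 -> mq2 -> api1 -> web3: 1 + 1 + 4 = 6
cache2 -> web3: 8
cache2 -> mq2 -> web3: 1 + 4 = 5
cache2 -> mq2 -> db2 -> api1 -> web3: 1 + 1 + 2 + 4 = 8
The minimum is 5 ms.

5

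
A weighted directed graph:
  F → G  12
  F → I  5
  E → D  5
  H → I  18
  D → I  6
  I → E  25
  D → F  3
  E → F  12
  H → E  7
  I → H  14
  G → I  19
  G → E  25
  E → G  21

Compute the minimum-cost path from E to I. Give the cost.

A few of the E→I routes:
E -> D -> F -> G -> I: 5 + 3 + 12 + 19 = 39
E -> D -> I: 5 + 6 = 11
E -> F -> I: 12 + 5 = 17
E -> D -> F -> I: 5 + 3 + 5 = 13
Best route has total 11.

11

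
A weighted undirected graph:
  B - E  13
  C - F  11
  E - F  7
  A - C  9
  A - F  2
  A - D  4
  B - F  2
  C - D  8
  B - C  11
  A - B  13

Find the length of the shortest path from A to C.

A few of the A→C routes:
A→C: 9
A→F→B→C: 2 + 2 + 11 = 15
A→F→C: 2 + 11 = 13
A→B→C: 13 + 11 = 24
A→D→C: 4 + 8 = 12
Shortest: 9.

9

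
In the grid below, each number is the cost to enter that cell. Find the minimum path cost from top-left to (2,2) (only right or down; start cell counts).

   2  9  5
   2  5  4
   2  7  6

19

Cheapest: (0,0) (1,0) (1,1) (1,2) (2,2)
  2 + 2 + 5 + 4 + 6 = 19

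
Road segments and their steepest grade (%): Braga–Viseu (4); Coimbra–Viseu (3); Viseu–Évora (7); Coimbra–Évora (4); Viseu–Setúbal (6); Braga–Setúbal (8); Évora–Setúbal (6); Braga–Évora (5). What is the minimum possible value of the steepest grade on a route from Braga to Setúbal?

A few of the Braga→Setúbal routes:
Braga -> Évora -> Setúbal: max(5, 6) = 6
Braga -> Évora -> Coimbra -> Viseu -> Setúbal: max(5, 4, 3, 6) = 6
Braga -> Évora -> Viseu -> Setúbal: max(5, 7, 6) = 7
Braga -> Viseu -> Coimbra -> Évora -> Setúbal: max(4, 3, 4, 6) = 6
Braga -> Viseu -> Setúbal: max(4, 6) = 6
Best route has worst link 6%.

6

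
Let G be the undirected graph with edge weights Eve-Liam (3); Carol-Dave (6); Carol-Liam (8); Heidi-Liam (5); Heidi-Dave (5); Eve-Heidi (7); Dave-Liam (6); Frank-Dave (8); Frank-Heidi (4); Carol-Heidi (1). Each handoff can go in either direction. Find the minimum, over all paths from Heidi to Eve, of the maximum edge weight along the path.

Comparing a few candidate routes:
Heidi -> Carol -> Dave -> Liam -> Eve: max(1, 6, 6, 3) = 6
Heidi -> Eve: max(7) = 7
Heidi -> Dave -> Liam -> Eve: max(5, 6, 3) = 6
Heidi -> Frank -> Dave -> Carol -> Liam -> Eve: max(4, 8, 6, 8, 3) = 8
Heidi -> Liam -> Eve: max(5, 3) = 5
Heidi -> Carol -> Liam -> Eve: max(1, 8, 3) = 8
The minimum achievable maximum is 5.

5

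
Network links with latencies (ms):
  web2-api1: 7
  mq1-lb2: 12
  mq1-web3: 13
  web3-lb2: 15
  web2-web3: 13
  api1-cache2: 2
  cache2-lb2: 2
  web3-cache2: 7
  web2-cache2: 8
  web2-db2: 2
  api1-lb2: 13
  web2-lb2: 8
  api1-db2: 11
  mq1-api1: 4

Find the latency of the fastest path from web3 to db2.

Checking several routes:
web3 → cache2 → api1 → web2 → db2: 7 + 2 + 7 + 2 = 18
web3 → cache2 → web2 → db2: 7 + 8 + 2 = 17
web3 → web2 → db2: 13 + 2 = 15
Best route has total 15 ms.

15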